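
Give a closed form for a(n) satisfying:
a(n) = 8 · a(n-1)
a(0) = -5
Pure geometric recurrence with ratio 8.
By induction a(n) = a(0) · (8)^n = - 5 \cdot 8^{n}.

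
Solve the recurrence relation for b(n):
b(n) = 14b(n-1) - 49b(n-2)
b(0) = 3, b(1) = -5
Characteristic equation: x² - 14x + 49 = 0, which is (x - (7))².
Repeated root r = 7.
General solution: b(n) = (A + Bn)·(7)^n.
From b(0) = 3: A = 3.
From b(1) = -5: (A + B)·(7) = -5 ⇒ B = - \frac{26}{7}.
So b(n) = \left(3 - \frac{26 n}{7}\right) \cdot (7)^n.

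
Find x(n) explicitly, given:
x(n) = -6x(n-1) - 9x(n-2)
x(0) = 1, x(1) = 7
Characteristic equation: x² + 6x + 9 = 0, which is (x - (-3))².
Repeated root r = -3.
General solution: x(n) = (A + Bn)·(-3)^n.
From x(0) = 1: A = 1.
From x(1) = 7: (A + B)·(-3) = 7 ⇒ B = - \frac{10}{3}.
So x(n) = \left(1 - \frac{10 n}{3}\right) \cdot (-3)^n.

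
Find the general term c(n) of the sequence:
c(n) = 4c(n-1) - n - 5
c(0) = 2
First-order linear with linear forcing.
Homogeneous solution: c_h(n) = A·(4)^n.
Try particular c_p(n) = pn + q. Substituting:
  pn + q = 4(p(n-1) + q) - n - 5.
Matching the n-coefficient: p = 4p - 1 ⇒ p = \frac{1}{3}.
Matching constants: q = -4p + 4q - 5 ⇒ q = \frac{19}{9}.
General: c(n) = A·(4)^n + \frac{n}{3} + \frac{19}{9}.
Apply c(0) = 2: A + \frac{19}{9} = 2 ⇒ A = - \frac{1}{9}.
So c(n) = - \frac{4^{n}}{9} + \frac{n}{3} + \frac{19}{9}.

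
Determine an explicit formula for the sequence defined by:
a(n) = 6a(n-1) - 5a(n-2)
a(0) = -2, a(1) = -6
Characteristic equation: x² - 6x + 5 = 0, which factors as (x - (5))(x - (1)) = 0.
Roots r₁ = 5, r₂ = 1 (distinct).
General solution: a(n) = A·(5)^n + B·(1)^n.
From a(0) = -2: A + B = -2.
From a(1) = -6: 5A + B = -6.
Solving: A = -1, B = -1.
So a(n) = - 5^{n} - 1.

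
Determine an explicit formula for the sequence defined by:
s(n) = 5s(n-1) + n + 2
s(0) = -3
First-order linear with linear forcing.
Homogeneous solution: s_h(n) = A·(5)^n.
Try particular s_p(n) = pn + q. Substituting:
  pn + q = 5(p(n-1) + q) + n + 2.
Matching the n-coefficient: p = 5p + 1 ⇒ p = - \frac{1}{4}.
Matching constants: q = -5p + 5q + 2 ⇒ q = - \frac{13}{16}.
General: s(n) = A·(5)^n - \frac{n}{4} - \frac{13}{16}.
Apply s(0) = -3: A - \frac{13}{16} = -3 ⇒ A = - \frac{35}{16}.
So s(n) = - \frac{35 \cdot 5^{n}}{16} - \frac{n}{4} - \frac{13}{16}.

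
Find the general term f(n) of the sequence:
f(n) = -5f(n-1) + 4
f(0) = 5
First-order linear non-homogeneous.
Homogeneous solution: f_h(n) = A·(-5)^n.
Try constant particular solution f_p = K: K = -5K + 4 ⇒ K = \frac{2}{3}.
General: f(n) = A·(-5)^n + \frac{2}{3}.
Apply f(0) = 5: A + \frac{2}{3} = 5 ⇒ A = \frac{13}{3}.
So f(n) = \frac{13 \left(-5\right)^{n}}{3} + \frac{2}{3}.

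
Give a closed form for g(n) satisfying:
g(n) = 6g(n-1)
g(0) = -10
This is a homogeneous first-order recurrence with ratio 6.
By induction g(n) = g(0) · (6)^n = - 10 \cdot 6^{n}.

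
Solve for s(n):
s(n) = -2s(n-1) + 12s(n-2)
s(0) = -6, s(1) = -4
Characteristic equation: x² + 2x - 12 = 0.
Discriminant Δ = (-2)² + 4·(12) = 52.
Roots r₁,₂ = (-2 ± √52)/2, so r₁ = -1 + \sqrt{13}, r₂ = - \sqrt{13} - 1.
General solution: s(n) = A·r₁^n + B·r₂^n.
From the initial conditions, A + B = -6 and r₁A + r₂B = -4.
Since r₁ - r₂ = √52: A = (-4 - (-6)r₂)/√52 = -3 - \frac{5 \sqrt{13}}{13}, and B = -6 - A = -3 + \frac{5 \sqrt{13}}{13}.
So s(n) = \left(-3 - \frac{5 \sqrt{13}}{13}\right)\left(-1 + \sqrt{13}\right)^n + \left(-3 + \frac{5 \sqrt{13}}{13}\right)\left(- \sqrt{13} - 1\right)^n.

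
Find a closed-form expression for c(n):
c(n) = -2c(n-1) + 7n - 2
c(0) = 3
First-order linear with linear forcing.
Homogeneous solution: c_h(n) = A·(-2)^n.
Try particular c_p(n) = pn + q. Substituting:
  pn + q = -2(p(n-1) + q) + 7n - 2.
Matching the n-coefficient: p = -2p + 7 ⇒ p = \frac{7}{3}.
Matching constants: q = 2p - 2q - 2 ⇒ q = \frac{8}{9}.
General: c(n) = A·(-2)^n + \frac{7 n}{3} + \frac{8}{9}.
Apply c(0) = 3: A + \frac{8}{9} = 3 ⇒ A = \frac{19}{9}.
So c(n) = \frac{19 \left(-2\right)^{n}}{9} + \frac{7 n}{3} + \frac{8}{9}.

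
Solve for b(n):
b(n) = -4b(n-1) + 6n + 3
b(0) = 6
First-order linear with linear forcing.
Homogeneous solution: b_h(n) = A·(-4)^n.
Try particular b_p(n) = pn + q. Substituting:
  pn + q = -4(p(n-1) + q) + 6n + 3.
Matching the n-coefficient: p = -4p + 6 ⇒ p = \frac{6}{5}.
Matching constants: q = 4p - 4q + 3 ⇒ q = \frac{39}{25}.
General: b(n) = A·(-4)^n + \frac{6 n}{5} + \frac{39}{25}.
Apply b(0) = 6: A + \frac{39}{25} = 6 ⇒ A = \frac{111}{25}.
So b(n) = \frac{111 \left(-4\right)^{n}}{25} + \frac{6 n}{5} + \frac{39}{25}.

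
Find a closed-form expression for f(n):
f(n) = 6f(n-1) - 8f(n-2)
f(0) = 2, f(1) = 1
Characteristic equation: x² - 6x + 8 = 0, which factors as (x - (2))(x - (4)) = 0.
Roots r₁ = 2, r₂ = 4 (distinct).
General solution: f(n) = A·(2)^n + B·(4)^n.
From f(0) = 2: A + B = 2.
From f(1) = 1: 2A + 4B = 1.
Solving: A = \frac{7}{2}, B = - \frac{3}{2}.
So f(n) = \frac{7 \cdot 2^{n}}{2} - \frac{3 \cdot 4^{n}}{2}.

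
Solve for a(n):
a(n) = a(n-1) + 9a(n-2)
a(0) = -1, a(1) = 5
Characteristic equation: x² - x - 9 = 0.
Discriminant Δ = (1)² + 4·(9) = 37.
Roots r₁,₂ = (1 ± √37)/2, so r₁ = \frac{1}{2} + \frac{\sqrt{37}}{2}, r₂ = \frac{1}{2} - \frac{\sqrt{37}}{2}.
General solution: a(n) = A·r₁^n + B·r₂^n.
From the initial conditions, A + B = -1 and r₁A + r₂B = 5.
Since r₁ - r₂ = √37: A = (5 - (-1)r₂)/√37 = - \frac{1}{2} + \frac{11 \sqrt{37}}{74}, and B = -1 - A = - \frac{11 \sqrt{37}}{74} - \frac{1}{2}.
So a(n) = \left(- \frac{1}{2} + \frac{11 \sqrt{37}}{74}\right)\left(\frac{1}{2} + \frac{\sqrt{37}}{2}\right)^n + \left(- \frac{11 \sqrt{37}}{74} - \frac{1}{2}\right)\left(\frac{1}{2} - \frac{\sqrt{37}}{2}\right)^n.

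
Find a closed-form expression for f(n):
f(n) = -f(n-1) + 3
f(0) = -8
First-order linear non-homogeneous.
Homogeneous solution: f_h(n) = A·(-1)^n.
Try constant particular solution f_p = K: K = -K + 3 ⇒ K = \frac{3}{2}.
General: f(n) = A·(-1)^n + \frac{3}{2}.
Apply f(0) = -8: A + \frac{3}{2} = -8 ⇒ A = - \frac{19}{2}.
So f(n) = \frac{3}{2} - \frac{19 \left(-1\right)^{n}}{2}.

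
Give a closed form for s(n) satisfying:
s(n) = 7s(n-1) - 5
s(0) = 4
First-order linear non-homogeneous.
Homogeneous solution: s_h(n) = A·(7)^n.
Try constant particular solution s_p = K: K = 7K - 5 ⇒ K = \frac{5}{6}.
General: s(n) = A·(7)^n + \frac{5}{6}.
Apply s(0) = 4: A + \frac{5}{6} = 4 ⇒ A = \frac{19}{6}.
So s(n) = \frac{19 \cdot 7^{n}}{6} + \frac{5}{6}.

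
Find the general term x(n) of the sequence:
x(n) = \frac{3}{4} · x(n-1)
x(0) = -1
Pure geometric recurrence with ratio \frac{3}{4}.
By induction x(n) = x(0) · (\frac{3}{4})^n = - \left(\frac{3}{4}\right)^{n}.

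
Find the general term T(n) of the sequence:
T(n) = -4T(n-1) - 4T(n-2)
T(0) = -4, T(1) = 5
Characteristic equation: x² + 4x + 4 = 0, which is (x - (-2))².
Repeated root r = -2.
General solution: T(n) = (A + Bn)·(-2)^n.
From T(0) = -4: A = -4.
From T(1) = 5: (A + B)·(-2) = 5 ⇒ B = \frac{3}{2}.
So T(n) = \left(\frac{3 n}{2} - 4\right) \cdot (-2)^n.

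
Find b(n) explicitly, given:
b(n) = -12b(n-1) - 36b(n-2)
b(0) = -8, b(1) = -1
Characteristic equation: x² + 12x + 36 = 0, which is (x - (-6))².
Repeated root r = -6.
General solution: b(n) = (A + Bn)·(-6)^n.
From b(0) = -8: A = -8.
From b(1) = -1: (A + B)·(-6) = -1 ⇒ B = \frac{49}{6}.
So b(n) = \left(\frac{49 n}{6} - 8\right) \cdot (-6)^n.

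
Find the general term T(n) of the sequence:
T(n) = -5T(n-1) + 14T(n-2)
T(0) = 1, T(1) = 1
Characteristic equation: x² + 5x - 14 = 0, which factors as (x - (-7))(x - (2)) = 0.
Roots r₁ = -7, r₂ = 2 (distinct).
General solution: T(n) = A·(-7)^n + B·(2)^n.
From T(0) = 1: A + B = 1.
From T(1) = 1: -7A + 2B = 1.
Solving: A = \frac{1}{9}, B = \frac{8}{9}.
So T(n) = \frac{\left(-7\right)^{n}}{9} + \frac{8 \cdot 2^{n}}{9}.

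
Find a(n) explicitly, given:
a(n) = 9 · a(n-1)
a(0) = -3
Pure geometric recurrence with ratio 9.
By induction a(n) = a(0) · (9)^n = - 3 \cdot 9^{n}.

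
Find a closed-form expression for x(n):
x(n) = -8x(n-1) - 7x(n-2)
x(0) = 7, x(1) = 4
Characteristic equation: x² + 8x + 7 = 0, which factors as (x - (-7))(x - (-1)) = 0.
Roots r₁ = -7, r₂ = -1 (distinct).
General solution: x(n) = A·(-7)^n + B·(-1)^n.
From x(0) = 7: A + B = 7.
From x(1) = 4: -7A - B = 4.
Solving: A = - \frac{11}{6}, B = \frac{53}{6}.
So x(n) = \frac{53 \left(-1\right)^{n}}{6} - \frac{11 \left(-7\right)^{n}}{6}.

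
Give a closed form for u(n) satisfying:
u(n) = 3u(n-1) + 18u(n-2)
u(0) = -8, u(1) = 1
Characteristic equation: x² - 3x - 18 = 0, which factors as (x - (6))(x - (-3)) = 0.
Roots r₁ = 6, r₂ = -3 (distinct).
General solution: u(n) = A·(6)^n + B·(-3)^n.
From u(0) = -8: A + B = -8.
From u(1) = 1: 6A - 3B = 1.
Solving: A = - \frac{23}{9}, B = - \frac{49}{9}.
So u(n) = - \frac{49 \left(-3\right)^{n}}{9} - \frac{23 \cdot 6^{n}}{9}.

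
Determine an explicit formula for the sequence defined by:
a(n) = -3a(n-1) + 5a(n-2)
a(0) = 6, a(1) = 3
Characteristic equation: x² + 3x - 5 = 0.
Discriminant Δ = (-3)² + 4·(5) = 29.
Roots r₁,₂ = (-3 ± √29)/2, so r₁ = - \frac{3}{2} + \frac{\sqrt{29}}{2}, r₂ = - \frac{\sqrt{29}}{2} - \frac{3}{2}.
General solution: a(n) = A·r₁^n + B·r₂^n.
From the initial conditions, A + B = 6 and r₁A + r₂B = 3.
Since r₁ - r₂ = √29: A = (3 - (6)r₂)/√29 = \frac{12 \sqrt{29}}{29} + 3, and B = 6 - A = 3 - \frac{12 \sqrt{29}}{29}.
So a(n) = \left(\frac{12 \sqrt{29}}{29} + 3\right)\left(- \frac{3}{2} + \frac{\sqrt{29}}{2}\right)^n + \left(3 - \frac{12 \sqrt{29}}{29}\right)\left(- \frac{\sqrt{29}}{2} - \frac{3}{2}\right)^n.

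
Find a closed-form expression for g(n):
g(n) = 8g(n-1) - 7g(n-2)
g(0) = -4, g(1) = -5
Characteristic equation: x² - 8x + 7 = 0, which factors as (x - (7))(x - (1)) = 0.
Roots r₁ = 7, r₂ = 1 (distinct).
General solution: g(n) = A·(7)^n + B·(1)^n.
From g(0) = -4: A + B = -4.
From g(1) = -5: 7A + B = -5.
Solving: A = - \frac{1}{6}, B = - \frac{23}{6}.
So g(n) = - \frac{7^{n}}{6} - \frac{23}{6}.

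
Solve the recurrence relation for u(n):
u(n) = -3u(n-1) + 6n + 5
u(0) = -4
First-order linear with linear forcing.
Homogeneous solution: u_h(n) = A·(-3)^n.
Try particular u_p(n) = pn + q. Substituting:
  pn + q = -3(p(n-1) + q) + 6n + 5.
Matching the n-coefficient: p = -3p + 6 ⇒ p = \frac{3}{2}.
Matching constants: q = 3p - 3q + 5 ⇒ q = \frac{19}{8}.
General: u(n) = A·(-3)^n + \frac{3 n}{2} + \frac{19}{8}.
Apply u(0) = -4: A + \frac{19}{8} = -4 ⇒ A = - \frac{51}{8}.
So u(n) = - \frac{51 \left(-3\right)^{n}}{8} + \frac{3 n}{2} + \frac{19}{8}.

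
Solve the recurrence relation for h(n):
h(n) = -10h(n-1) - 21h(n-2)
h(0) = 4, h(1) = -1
Characteristic equation: x² + 10x + 21 = 0, which factors as (x - (-7))(x - (-3)) = 0.
Roots r₁ = -7, r₂ = -3 (distinct).
General solution: h(n) = A·(-7)^n + B·(-3)^n.
From h(0) = 4: A + B = 4.
From h(1) = -1: -7A - 3B = -1.
Solving: A = - \frac{11}{4}, B = \frac{27}{4}.
So h(n) = \frac{27 \left(-3\right)^{n}}{4} - \frac{11 \left(-7\right)^{n}}{4}.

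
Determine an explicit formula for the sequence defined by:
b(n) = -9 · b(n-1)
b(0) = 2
Pure geometric recurrence with ratio -9.
By induction b(n) = b(0) · (-9)^n = 2 \left(-9\right)^{n}.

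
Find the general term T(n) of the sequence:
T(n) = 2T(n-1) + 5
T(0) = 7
First-order linear non-homogeneous.
Homogeneous solution: T_h(n) = A·(2)^n.
Try constant particular solution T_p = K: K = 2K + 5 ⇒ K = -5.
General: T(n) = A·(2)^n - 5.
Apply T(0) = 7: A - 5 = 7 ⇒ A = 12.
So T(n) = 12 \cdot 2^{n} - 5.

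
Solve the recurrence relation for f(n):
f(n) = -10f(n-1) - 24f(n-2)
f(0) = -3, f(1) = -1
Characteristic equation: x² + 10x + 24 = 0, which factors as (x - (-4))(x - (-6)) = 0.
Roots r₁ = -4, r₂ = -6 (distinct).
General solution: f(n) = A·(-4)^n + B·(-6)^n.
From f(0) = -3: A + B = -3.
From f(1) = -1: -4A - 6B = -1.
Solving: A = - \frac{19}{2}, B = \frac{13}{2}.
So f(n) = - \frac{19 \left(-4\right)^{n}}{2} + \frac{13 \left(-6\right)^{n}}{2}.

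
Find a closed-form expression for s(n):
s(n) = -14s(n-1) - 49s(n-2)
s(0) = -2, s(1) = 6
Characteristic equation: x² + 14x + 49 = 0, which is (x - (-7))².
Repeated root r = -7.
General solution: s(n) = (A + Bn)·(-7)^n.
From s(0) = -2: A = -2.
From s(1) = 6: (A + B)·(-7) = 6 ⇒ B = \frac{8}{7}.
So s(n) = \left(\frac{8 n}{7} - 2\right) \cdot (-7)^n.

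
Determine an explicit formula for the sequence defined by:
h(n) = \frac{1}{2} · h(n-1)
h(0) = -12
Pure geometric recurrence with ratio \frac{1}{2}.
By induction h(n) = h(0) · (\frac{1}{2})^n = - 12 \cdot 2^{- n}.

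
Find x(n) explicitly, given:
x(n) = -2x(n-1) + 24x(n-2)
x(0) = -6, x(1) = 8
Characteristic equation: x² + 2x - 24 = 0, which factors as (x - (-6))(x - (4)) = 0.
Roots r₁ = -6, r₂ = 4 (distinct).
General solution: x(n) = A·(-6)^n + B·(4)^n.
From x(0) = -6: A + B = -6.
From x(1) = 8: -6A + 4B = 8.
Solving: A = - \frac{16}{5}, B = - \frac{14}{5}.
So x(n) = - \frac{16 \left(-6\right)^{n}}{5} - \frac{14 \cdot 4^{n}}{5}.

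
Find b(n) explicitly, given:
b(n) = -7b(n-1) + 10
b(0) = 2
First-order linear non-homogeneous.
Homogeneous solution: b_h(n) = A·(-7)^n.
Try constant particular solution b_p = K: K = -7K + 10 ⇒ K = \frac{5}{4}.
General: b(n) = A·(-7)^n + \frac{5}{4}.
Apply b(0) = 2: A + \frac{5}{4} = 2 ⇒ A = \frac{3}{4}.
So b(n) = \frac{3 \left(-7\right)^{n}}{4} + \frac{5}{4}.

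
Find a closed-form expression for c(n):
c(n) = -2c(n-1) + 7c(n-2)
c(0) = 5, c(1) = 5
Characteristic equation: x² + 2x - 7 = 0.
Discriminant Δ = (-2)² + 4·(7) = 32.
Roots r₁,₂ = (-2 ± √32)/2, so r₁ = -1 + 2 \sqrt{2}, r₂ = - 2 \sqrt{2} - 1.
General solution: c(n) = A·r₁^n + B·r₂^n.
From the initial conditions, A + B = 5 and r₁A + r₂B = 5.
Since r₁ - r₂ = √32: A = (5 - (5)r₂)/√32 = \frac{5 \sqrt{2}}{4} + \frac{5}{2}, and B = 5 - A = \frac{5}{2} - \frac{5 \sqrt{2}}{4}.
So c(n) = \left(\frac{5 \sqrt{2}}{4} + \frac{5}{2}\right)\left(-1 + 2 \sqrt{2}\right)^n + \left(\frac{5}{2} - \frac{5 \sqrt{2}}{4}\right)\left(- 2 \sqrt{2} - 1\right)^n.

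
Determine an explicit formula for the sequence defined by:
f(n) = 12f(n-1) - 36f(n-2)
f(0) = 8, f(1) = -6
Characteristic equation: x² - 12x + 36 = 0, which is (x - (6))².
Repeated root r = 6.
General solution: f(n) = (A + Bn)·(6)^n.
From f(0) = 8: A = 8.
From f(1) = -6: (A + B)·(6) = -6 ⇒ B = -9.
So f(n) = \left(8 - 9 n\right) \cdot (6)^n.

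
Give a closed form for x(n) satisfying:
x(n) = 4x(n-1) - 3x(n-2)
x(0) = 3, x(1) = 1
Characteristic equation: x² - 4x + 3 = 0, which factors as (x - (1))(x - (3)) = 0.
Roots r₁ = 1, r₂ = 3 (distinct).
General solution: x(n) = A·(1)^n + B·(3)^n.
From x(0) = 3: A + B = 3.
From x(1) = 1: A + 3B = 1.
Solving: A = 4, B = -1.
So x(n) = 4 - 3^{n}.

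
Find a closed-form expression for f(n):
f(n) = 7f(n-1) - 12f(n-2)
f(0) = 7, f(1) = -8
Characteristic equation: x² - 7x + 12 = 0, which factors as (x - (4))(x - (3)) = 0.
Roots r₁ = 4, r₂ = 3 (distinct).
General solution: f(n) = A·(4)^n + B·(3)^n.
From f(0) = 7: A + B = 7.
From f(1) = -8: 4A + 3B = -8.
Solving: A = -29, B = 36.
So f(n) = 36 \cdot 3^{n} - 29 \cdot 4^{n}.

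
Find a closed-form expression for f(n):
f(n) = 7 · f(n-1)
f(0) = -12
Pure geometric recurrence with ratio 7.
By induction f(n) = f(0) · (7)^n = - 12 \cdot 7^{n}.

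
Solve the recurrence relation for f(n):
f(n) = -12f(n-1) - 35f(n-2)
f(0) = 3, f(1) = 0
Characteristic equation: x² + 12x + 35 = 0, which factors as (x - (-7))(x - (-5)) = 0.
Roots r₁ = -7, r₂ = -5 (distinct).
General solution: f(n) = A·(-7)^n + B·(-5)^n.
From f(0) = 3: A + B = 3.
From f(1) = 0: -7A - 5B = 0.
Solving: A = - \frac{15}{2}, B = \frac{21}{2}.
So f(n) = \frac{21 \left(-5\right)^{n}}{2} - \frac{15 \left(-7\right)^{n}}{2}.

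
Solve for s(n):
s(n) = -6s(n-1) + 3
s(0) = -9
First-order linear non-homogeneous.
Homogeneous solution: s_h(n) = A·(-6)^n.
Try constant particular solution s_p = K: K = -6K + 3 ⇒ K = \frac{3}{7}.
General: s(n) = A·(-6)^n + \frac{3}{7}.
Apply s(0) = -9: A + \frac{3}{7} = -9 ⇒ A = - \frac{66}{7}.
So s(n) = \frac{3}{7} - \frac{66 \left(-6\right)^{n}}{7}.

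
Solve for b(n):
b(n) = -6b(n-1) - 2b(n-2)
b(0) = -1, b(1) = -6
Characteristic equation: x² + 6x + 2 = 0.
Discriminant Δ = (-6)² + 4·(-2) = 28.
Roots r₁,₂ = (-6 ± √28)/2, so r₁ = -3 + \sqrt{7}, r₂ = -3 - \sqrt{7}.
General solution: b(n) = A·r₁^n + B·r₂^n.
From the initial conditions, A + B = -1 and r₁A + r₂B = -6.
Since r₁ - r₂ = √28: A = (-6 - (-1)r₂)/√28 = - \frac{9 \sqrt{7}}{14} - \frac{1}{2}, and B = -1 - A = - \frac{1}{2} + \frac{9 \sqrt{7}}{14}.
So b(n) = \left(- \frac{9 \sqrt{7}}{14} - \frac{1}{2}\right)\left(-3 + \sqrt{7}\right)^n + \left(- \frac{1}{2} + \frac{9 \sqrt{7}}{14}\right)\left(-3 - \sqrt{7}\right)^n.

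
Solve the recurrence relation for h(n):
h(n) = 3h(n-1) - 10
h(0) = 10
First-order linear non-homogeneous.
Homogeneous solution: h_h(n) = A·(3)^n.
Try constant particular solution h_p = K: K = 3K - 10 ⇒ K = 5.
General: h(n) = A·(3)^n + 5.
Apply h(0) = 10: A + 5 = 10 ⇒ A = 5.
So h(n) = 5 \cdot 3^{n} + 5.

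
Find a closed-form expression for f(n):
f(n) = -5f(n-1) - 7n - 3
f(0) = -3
First-order linear with linear forcing.
Homogeneous solution: f_h(n) = A·(-5)^n.
Try particular f_p(n) = pn + q. Substituting:
  pn + q = -5(p(n-1) + q) - 7n - 3.
Matching the n-coefficient: p = -5p - 7 ⇒ p = - \frac{7}{6}.
Matching constants: q = 5p - 5q - 3 ⇒ q = - \frac{53}{36}.
General: f(n) = A·(-5)^n - \frac{7 n}{6} - \frac{53}{36}.
Apply f(0) = -3: A - \frac{53}{36} = -3 ⇒ A = - \frac{55}{36}.
So f(n) = - \frac{55 \left(-5\right)^{n}}{36} - \frac{7 n}{6} - \frac{53}{36}.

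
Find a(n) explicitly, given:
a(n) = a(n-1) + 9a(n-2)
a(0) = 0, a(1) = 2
Characteristic equation: x² - x - 9 = 0.
Discriminant Δ = (1)² + 4·(9) = 37.
Roots r₁,₂ = (1 ± √37)/2, so r₁ = \frac{1}{2} + \frac{\sqrt{37}}{2}, r₂ = \frac{1}{2} - \frac{\sqrt{37}}{2}.
General solution: a(n) = A·r₁^n + B·r₂^n.
From the initial conditions, A + B = 0 and r₁A + r₂B = 2.
Since r₁ - r₂ = √37: A = (2 - (0)r₂)/√37 = \frac{2 \sqrt{37}}{37}, and B = 0 - A = - \frac{2 \sqrt{37}}{37}.
So a(n) = \left(\frac{2 \sqrt{37}}{37}\right)\left(\frac{1}{2} + \frac{\sqrt{37}}{2}\right)^n + \left(- \frac{2 \sqrt{37}}{37}\right)\left(\frac{1}{2} - \frac{\sqrt{37}}{2}\right)^n.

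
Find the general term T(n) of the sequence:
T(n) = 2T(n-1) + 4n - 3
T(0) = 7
First-order linear with linear forcing.
Homogeneous solution: T_h(n) = A·(2)^n.
Try particular T_p(n) = pn + q. Substituting:
  pn + q = 2(p(n-1) + q) + 4n - 3.
Matching the n-coefficient: p = 2p + 4 ⇒ p = -4.
Matching constants: q = -2p + 2q - 3 ⇒ q = -5.
General: T(n) = A·(2)^n - 4 n - 5.
Apply T(0) = 7: A - 5 = 7 ⇒ A = 12.
So T(n) = 12 \cdot 2^{n} - 4 n - 5.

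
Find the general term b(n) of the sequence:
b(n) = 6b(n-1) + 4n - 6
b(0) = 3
First-order linear with linear forcing.
Homogeneous solution: b_h(n) = A·(6)^n.
Try particular b_p(n) = pn + q. Substituting:
  pn + q = 6(p(n-1) + q) + 4n - 6.
Matching the n-coefficient: p = 6p + 4 ⇒ p = - \frac{4}{5}.
Matching constants: q = -6p + 6q - 6 ⇒ q = \frac{6}{25}.
General: b(n) = A·(6)^n - \frac{4 n}{5} + \frac{6}{25}.
Apply b(0) = 3: A + \frac{6}{25} = 3 ⇒ A = \frac{69}{25}.
So b(n) = \frac{69 \cdot 6^{n}}{25} - \frac{4 n}{5} + \frac{6}{25}.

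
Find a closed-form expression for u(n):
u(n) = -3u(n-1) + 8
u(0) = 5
First-order linear non-homogeneous.
Homogeneous solution: u_h(n) = A·(-3)^n.
Try constant particular solution u_p = K: K = -3K + 8 ⇒ K = 2.
General: u(n) = A·(-3)^n + 2.
Apply u(0) = 5: A + 2 = 5 ⇒ A = 3.
So u(n) = 3 \left(-3\right)^{n} + 2.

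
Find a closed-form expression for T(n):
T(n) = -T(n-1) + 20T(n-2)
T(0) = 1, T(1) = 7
Characteristic equation: x² + x - 20 = 0, which factors as (x - (4))(x - (-5)) = 0.
Roots r₁ = 4, r₂ = -5 (distinct).
General solution: T(n) = A·(4)^n + B·(-5)^n.
From T(0) = 1: A + B = 1.
From T(1) = 7: 4A - 5B = 7.
Solving: A = \frac{4}{3}, B = - \frac{1}{3}.
So T(n) = - \frac{\left(-5\right)^{n}}{3} + \frac{4 \cdot 4^{n}}{3}.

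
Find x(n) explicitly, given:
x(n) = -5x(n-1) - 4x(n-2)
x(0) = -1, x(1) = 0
Characteristic equation: x² + 5x + 4 = 0, which factors as (x - (-4))(x - (-1)) = 0.
Roots r₁ = -4, r₂ = -1 (distinct).
General solution: x(n) = A·(-4)^n + B·(-1)^n.
From x(0) = -1: A + B = -1.
From x(1) = 0: -4A - B = 0.
Solving: A = \frac{1}{3}, B = - \frac{4}{3}.
So x(n) = - \frac{4 \left(-1\right)^{n}}{3} + \frac{\left(-4\right)^{n}}{3}.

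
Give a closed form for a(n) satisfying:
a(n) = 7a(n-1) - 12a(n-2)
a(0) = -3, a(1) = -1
Characteristic equation: x² - 7x + 12 = 0, which factors as (x - (4))(x - (3)) = 0.
Roots r₁ = 4, r₂ = 3 (distinct).
General solution: a(n) = A·(4)^n + B·(3)^n.
From a(0) = -3: A + B = -3.
From a(1) = -1: 4A + 3B = -1.
Solving: A = 8, B = -11.
So a(n) = - 11 \cdot 3^{n} + 8 \cdot 4^{n}.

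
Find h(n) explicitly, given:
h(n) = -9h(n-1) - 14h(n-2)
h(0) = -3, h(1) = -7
Characteristic equation: x² + 9x + 14 = 0, which factors as (x - (-7))(x - (-2)) = 0.
Roots r₁ = -7, r₂ = -2 (distinct).
General solution: h(n) = A·(-7)^n + B·(-2)^n.
From h(0) = -3: A + B = -3.
From h(1) = -7: -7A - 2B = -7.
Solving: A = \frac{13}{5}, B = - \frac{28}{5}.
So h(n) = - \frac{28 \left(-2\right)^{n}}{5} + \frac{13 \left(-7\right)^{n}}{5}.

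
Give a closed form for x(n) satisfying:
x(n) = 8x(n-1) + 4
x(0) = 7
First-order linear non-homogeneous.
Homogeneous solution: x_h(n) = A·(8)^n.
Try constant particular solution x_p = K: K = 8K + 4 ⇒ K = - \frac{4}{7}.
General: x(n) = A·(8)^n - \frac{4}{7}.
Apply x(0) = 7: A - \frac{4}{7} = 7 ⇒ A = \frac{53}{7}.
So x(n) = \frac{53 \cdot 8^{n}}{7} - \frac{4}{7}.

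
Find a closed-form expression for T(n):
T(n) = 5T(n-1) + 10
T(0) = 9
First-order linear non-homogeneous.
Homogeneous solution: T_h(n) = A·(5)^n.
Try constant particular solution T_p = K: K = 5K + 10 ⇒ K = - \frac{5}{2}.
General: T(n) = A·(5)^n - \frac{5}{2}.
Apply T(0) = 9: A - \frac{5}{2} = 9 ⇒ A = \frac{23}{2}.
So T(n) = \frac{23 \cdot 5^{n}}{2} - \frac{5}{2}.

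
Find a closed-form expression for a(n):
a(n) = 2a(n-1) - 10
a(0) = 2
First-order linear non-homogeneous.
Homogeneous solution: a_h(n) = A·(2)^n.
Try constant particular solution a_p = K: K = 2K - 10 ⇒ K = 10.
General: a(n) = A·(2)^n + 10.
Apply a(0) = 2: A + 10 = 2 ⇒ A = -8.
So a(n) = 10 - 8 \cdot 2^{n}.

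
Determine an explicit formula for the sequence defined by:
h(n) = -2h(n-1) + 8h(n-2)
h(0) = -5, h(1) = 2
Characteristic equation: x² + 2x - 8 = 0, which factors as (x - (2))(x - (-4)) = 0.
Roots r₁ = 2, r₂ = -4 (distinct).
General solution: h(n) = A·(2)^n + B·(-4)^n.
From h(0) = -5: A + B = -5.
From h(1) = 2: 2A - 4B = 2.
Solving: A = -3, B = -2.
So h(n) = - 2 \left(-4\right)^{n} - 3 \cdot 2^{n}.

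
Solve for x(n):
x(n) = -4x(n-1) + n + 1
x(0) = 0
First-order linear with linear forcing.
Homogeneous solution: x_h(n) = A·(-4)^n.
Try particular x_p(n) = pn + q. Substituting:
  pn + q = -4(p(n-1) + q) + n + 1.
Matching the n-coefficient: p = -4p + 1 ⇒ p = \frac{1}{5}.
Matching constants: q = 4p - 4q + 1 ⇒ q = \frac{9}{25}.
General: x(n) = A·(-4)^n + \frac{n}{5} + \frac{9}{25}.
Apply x(0) = 0: A + \frac{9}{25} = 0 ⇒ A = - \frac{9}{25}.
So x(n) = - \frac{9 \left(-4\right)^{n}}{25} + \frac{n}{5} + \frac{9}{25}.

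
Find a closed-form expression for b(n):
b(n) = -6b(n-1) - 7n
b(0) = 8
First-order linear with linear forcing.
Homogeneous solution: b_h(n) = A·(-6)^n.
Try particular b_p(n) = pn + q. Substituting:
  pn + q = -6(p(n-1) + q) - 7n.
Matching the n-coefficient: p = -6p - 7 ⇒ p = -1.
Matching constants: q = 6p - 6q ⇒ q = - \frac{6}{7}.
General: b(n) = A·(-6)^n - n - \frac{6}{7}.
Apply b(0) = 8: A - \frac{6}{7} = 8 ⇒ A = \frac{62}{7}.
So b(n) = \frac{62 \left(-6\right)^{n}}{7} - n - \frac{6}{7}.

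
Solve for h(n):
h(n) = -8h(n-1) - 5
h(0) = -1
First-order linear non-homogeneous.
Homogeneous solution: h_h(n) = A·(-8)^n.
Try constant particular solution h_p = K: K = -8K - 5 ⇒ K = - \frac{5}{9}.
General: h(n) = A·(-8)^n - \frac{5}{9}.
Apply h(0) = -1: A - \frac{5}{9} = -1 ⇒ A = - \frac{4}{9}.
So h(n) = - \frac{4 \left(-8\right)^{n}}{9} - \frac{5}{9}.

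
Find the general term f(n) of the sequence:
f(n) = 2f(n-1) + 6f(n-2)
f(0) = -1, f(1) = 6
Characteristic equation: x² - 2x - 6 = 0.
Discriminant Δ = (2)² + 4·(6) = 28.
Roots r₁,₂ = (2 ± √28)/2, so r₁ = 1 + \sqrt{7}, r₂ = 1 - \sqrt{7}.
General solution: f(n) = A·r₁^n + B·r₂^n.
From the initial conditions, A + B = -1 and r₁A + r₂B = 6.
Since r₁ - r₂ = √28: A = (6 - (-1)r₂)/√28 = - \frac{1}{2} + \frac{\sqrt{7}}{2}, and B = -1 - A = - \frac{\sqrt{7}}{2} - \frac{1}{2}.
So f(n) = \left(- \frac{1}{2} + \frac{\sqrt{7}}{2}\right)\left(1 + \sqrt{7}\right)^n + \left(- \frac{\sqrt{7}}{2} - \frac{1}{2}\right)\left(1 - \sqrt{7}\right)^n.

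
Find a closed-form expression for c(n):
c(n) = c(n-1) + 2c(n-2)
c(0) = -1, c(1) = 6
Characteristic equation: x² - x - 2 = 0, which factors as (x - (2))(x - (-1)) = 0.
Roots r₁ = 2, r₂ = -1 (distinct).
General solution: c(n) = A·(2)^n + B·(-1)^n.
From c(0) = -1: A + B = -1.
From c(1) = 6: 2A - B = 6.
Solving: A = \frac{5}{3}, B = - \frac{8}{3}.
So c(n) = - \frac{8 \left(-1\right)^{n}}{3} + \frac{5 \cdot 2^{n}}{3}.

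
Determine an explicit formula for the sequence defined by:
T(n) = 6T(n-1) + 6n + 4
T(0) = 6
First-order linear with linear forcing.
Homogeneous solution: T_h(n) = A·(6)^n.
Try particular T_p(n) = pn + q. Substituting:
  pn + q = 6(p(n-1) + q) + 6n + 4.
Matching the n-coefficient: p = 6p + 6 ⇒ p = - \frac{6}{5}.
Matching constants: q = -6p + 6q + 4 ⇒ q = - \frac{56}{25}.
General: T(n) = A·(6)^n - \frac{6 n}{5} - \frac{56}{25}.
Apply T(0) = 6: A - \frac{56}{25} = 6 ⇒ A = \frac{206}{25}.
So T(n) = \frac{206 \cdot 6^{n}}{25} - \frac{6 n}{5} - \frac{56}{25}.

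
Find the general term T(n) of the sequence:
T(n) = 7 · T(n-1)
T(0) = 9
Pure geometric recurrence with ratio 7.
By induction T(n) = T(0) · (7)^n = 9 \cdot 7^{n}.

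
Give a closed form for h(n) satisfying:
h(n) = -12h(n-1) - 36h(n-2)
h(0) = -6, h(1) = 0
Characteristic equation: x² + 12x + 36 = 0, which is (x - (-6))².
Repeated root r = -6.
General solution: h(n) = (A + Bn)·(-6)^n.
From h(0) = -6: A = -6.
From h(1) = 0: (A + B)·(-6) = 0 ⇒ B = 6.
So h(n) = \left(6 n - 6\right) \cdot (-6)^n.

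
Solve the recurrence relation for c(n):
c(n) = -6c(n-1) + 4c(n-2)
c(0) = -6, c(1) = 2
Characteristic equation: x² + 6x - 4 = 0.
Discriminant Δ = (-6)² + 4·(4) = 52.
Roots r₁,₂ = (-6 ± √52)/2, so r₁ = -3 + \sqrt{13}, r₂ = - \sqrt{13} - 3.
General solution: c(n) = A·r₁^n + B·r₂^n.
From the initial conditions, A + B = -6 and r₁A + r₂B = 2.
Since r₁ - r₂ = √52: A = (2 - (-6)r₂)/√52 = -3 - \frac{8 \sqrt{13}}{13}, and B = -6 - A = -3 + \frac{8 \sqrt{13}}{13}.
So c(n) = \left(-3 - \frac{8 \sqrt{13}}{13}\right)\left(-3 + \sqrt{13}\right)^n + \left(-3 + \frac{8 \sqrt{13}}{13}\right)\left(- \sqrt{13} - 3\right)^n.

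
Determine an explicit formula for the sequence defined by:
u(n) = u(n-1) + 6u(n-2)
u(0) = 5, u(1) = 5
Characteristic equation: x² - x - 6 = 0, which factors as (x - (3))(x - (-2)) = 0.
Roots r₁ = 3, r₂ = -2 (distinct).
General solution: u(n) = A·(3)^n + B·(-2)^n.
From u(0) = 5: A + B = 5.
From u(1) = 5: 3A - 2B = 5.
Solving: A = 3, B = 2.
So u(n) = 2 \left(-2\right)^{n} + 3 \cdot 3^{n}.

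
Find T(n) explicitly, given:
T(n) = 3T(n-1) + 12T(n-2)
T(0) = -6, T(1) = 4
Characteristic equation: x² - 3x - 12 = 0.
Discriminant Δ = (3)² + 4·(12) = 57.
Roots r₁,₂ = (3 ± √57)/2, so r₁ = \frac{3}{2} + \frac{\sqrt{57}}{2}, r₂ = \frac{3}{2} - \frac{\sqrt{57}}{2}.
General solution: T(n) = A·r₁^n + B·r₂^n.
From the initial conditions, A + B = -6 and r₁A + r₂B = 4.
Since r₁ - r₂ = √57: A = (4 - (-6)r₂)/√57 = -3 + \frac{13 \sqrt{57}}{57}, and B = -6 - A = -3 - \frac{13 \sqrt{57}}{57}.
So T(n) = \left(-3 + \frac{13 \sqrt{57}}{57}\right)\left(\frac{3}{2} + \frac{\sqrt{57}}{2}\right)^n + \left(-3 - \frac{13 \sqrt{57}}{57}\right)\left(\frac{3}{2} - \frac{\sqrt{57}}{2}\right)^n.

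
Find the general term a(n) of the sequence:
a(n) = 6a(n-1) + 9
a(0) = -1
First-order linear non-homogeneous.
Homogeneous solution: a_h(n) = A·(6)^n.
Try constant particular solution a_p = K: K = 6K + 9 ⇒ K = - \frac{9}{5}.
General: a(n) = A·(6)^n - \frac{9}{5}.
Apply a(0) = -1: A - \frac{9}{5} = -1 ⇒ A = \frac{4}{5}.
So a(n) = \frac{4 \cdot 6^{n}}{5} - \frac{9}{5}.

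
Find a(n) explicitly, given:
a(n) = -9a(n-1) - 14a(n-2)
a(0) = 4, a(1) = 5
Characteristic equation: x² + 9x + 14 = 0, which factors as (x - (-2))(x - (-7)) = 0.
Roots r₁ = -2, r₂ = -7 (distinct).
General solution: a(n) = A·(-2)^n + B·(-7)^n.
From a(0) = 4: A + B = 4.
From a(1) = 5: -2A - 7B = 5.
Solving: A = \frac{33}{5}, B = - \frac{13}{5}.
So a(n) = \frac{33 \left(-2\right)^{n}}{5} - \frac{13 \left(-7\right)^{n}}{5}.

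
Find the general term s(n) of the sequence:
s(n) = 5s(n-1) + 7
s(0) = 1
First-order linear non-homogeneous.
Homogeneous solution: s_h(n) = A·(5)^n.
Try constant particular solution s_p = K: K = 5K + 7 ⇒ K = - \frac{7}{4}.
General: s(n) = A·(5)^n - \frac{7}{4}.
Apply s(0) = 1: A - \frac{7}{4} = 1 ⇒ A = \frac{11}{4}.
So s(n) = \frac{11 \cdot 5^{n}}{4} - \frac{7}{4}.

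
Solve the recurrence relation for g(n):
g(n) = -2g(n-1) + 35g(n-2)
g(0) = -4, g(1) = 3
Characteristic equation: x² + 2x - 35 = 0, which factors as (x - (5))(x - (-7)) = 0.
Roots r₁ = 5, r₂ = -7 (distinct).
General solution: g(n) = A·(5)^n + B·(-7)^n.
From g(0) = -4: A + B = -4.
From g(1) = 3: 5A - 7B = 3.
Solving: A = - \frac{25}{12}, B = - \frac{23}{12}.
So g(n) = - \frac{23 \left(-7\right)^{n}}{12} - \frac{25 \cdot 5^{n}}{12}.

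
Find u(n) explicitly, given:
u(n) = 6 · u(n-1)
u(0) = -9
Pure geometric recurrence with ratio 6.
By induction u(n) = u(0) · (6)^n = - 9 \cdot 6^{n}.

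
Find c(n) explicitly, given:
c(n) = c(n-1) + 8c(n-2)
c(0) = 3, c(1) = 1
Characteristic equation: x² - x - 8 = 0.
Discriminant Δ = (1)² + 4·(8) = 33.
Roots r₁,₂ = (1 ± √33)/2, so r₁ = \frac{1}{2} + \frac{\sqrt{33}}{2}, r₂ = \frac{1}{2} - \frac{\sqrt{33}}{2}.
General solution: c(n) = A·r₁^n + B·r₂^n.
From the initial conditions, A + B = 3 and r₁A + r₂B = 1.
Since r₁ - r₂ = √33: A = (1 - (3)r₂)/√33 = \frac{3}{2} - \frac{\sqrt{33}}{66}, and B = 3 - A = \frac{\sqrt{33}}{66} + \frac{3}{2}.
So c(n) = \left(\frac{3}{2} - \frac{\sqrt{33}}{66}\right)\left(\frac{1}{2} + \frac{\sqrt{33}}{2}\right)^n + \left(\frac{\sqrt{33}}{66} + \frac{3}{2}\right)\left(\frac{1}{2} - \frac{\sqrt{33}}{2}\right)^n.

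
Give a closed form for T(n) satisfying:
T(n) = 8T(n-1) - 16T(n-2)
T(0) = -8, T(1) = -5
Characteristic equation: x² - 8x + 16 = 0, which is (x - (4))².
Repeated root r = 4.
General solution: T(n) = (A + Bn)·(4)^n.
From T(0) = -8: A = -8.
From T(1) = -5: (A + B)·(4) = -5 ⇒ B = \frac{27}{4}.
So T(n) = \left(\frac{27 n}{4} - 8\right) \cdot (4)^n.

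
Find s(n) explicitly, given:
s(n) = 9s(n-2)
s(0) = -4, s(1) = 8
Characteristic equation: x² - 9 = 0, which factors as (x - (-3))(x - (3)) = 0.
Roots r₁ = -3, r₂ = 3 (distinct).
General solution: s(n) = A·(-3)^n + B·(3)^n.
From s(0) = -4: A + B = -4.
From s(1) = 8: -3A + 3B = 8.
Solving: A = - \frac{10}{3}, B = - \frac{2}{3}.
So s(n) = - \frac{10 \left(-3\right)^{n}}{3} - \frac{2 \cdot 3^{n}}{3}.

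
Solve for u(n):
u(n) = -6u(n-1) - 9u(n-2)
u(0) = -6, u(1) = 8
Characteristic equation: x² + 6x + 9 = 0, which is (x - (-3))².
Repeated root r = -3.
General solution: u(n) = (A + Bn)·(-3)^n.
From u(0) = -6: A = -6.
From u(1) = 8: (A + B)·(-3) = 8 ⇒ B = \frac{10}{3}.
So u(n) = \left(\frac{10 n}{3} - 6\right) \cdot (-3)^n.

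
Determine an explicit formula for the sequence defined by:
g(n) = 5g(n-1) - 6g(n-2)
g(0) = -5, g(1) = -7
Characteristic equation: x² - 5x + 6 = 0, which factors as (x - (3))(x - (2)) = 0.
Roots r₁ = 3, r₂ = 2 (distinct).
General solution: g(n) = A·(3)^n + B·(2)^n.
From g(0) = -5: A + B = -5.
From g(1) = -7: 3A + 2B = -7.
Solving: A = 3, B = -8.
So g(n) = - 8 \cdot 2^{n} + 3 \cdot 3^{n}.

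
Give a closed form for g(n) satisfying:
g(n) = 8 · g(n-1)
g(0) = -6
Pure geometric recurrence with ratio 8.
By induction g(n) = g(0) · (8)^n = - 6 \cdot 8^{n}.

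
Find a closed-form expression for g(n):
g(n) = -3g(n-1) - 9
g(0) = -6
First-order linear non-homogeneous.
Homogeneous solution: g_h(n) = A·(-3)^n.
Try constant particular solution g_p = K: K = -3K - 9 ⇒ K = - \frac{9}{4}.
General: g(n) = A·(-3)^n - \frac{9}{4}.
Apply g(0) = -6: A - \frac{9}{4} = -6 ⇒ A = - \frac{15}{4}.
So g(n) = - \frac{15 \left(-3\right)^{n}}{4} - \frac{9}{4}.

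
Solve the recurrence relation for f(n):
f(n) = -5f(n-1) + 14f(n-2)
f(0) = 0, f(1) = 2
Characteristic equation: x² + 5x - 14 = 0, which factors as (x - (-7))(x - (2)) = 0.
Roots r₁ = -7, r₂ = 2 (distinct).
General solution: f(n) = A·(-7)^n + B·(2)^n.
From f(0) = 0: A + B = 0.
From f(1) = 2: -7A + 2B = 2.
Solving: A = - \frac{2}{9}, B = \frac{2}{9}.
So f(n) = - \frac{2 \left(-7\right)^{n}}{9} + \frac{2 \cdot 2^{n}}{9}.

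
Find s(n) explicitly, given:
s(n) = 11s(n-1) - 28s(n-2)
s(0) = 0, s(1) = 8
Characteristic equation: x² - 11x + 28 = 0, which factors as (x - (7))(x - (4)) = 0.
Roots r₁ = 7, r₂ = 4 (distinct).
General solution: s(n) = A·(7)^n + B·(4)^n.
From s(0) = 0: A + B = 0.
From s(1) = 8: 7A + 4B = 8.
Solving: A = \frac{8}{3}, B = - \frac{8}{3}.
So s(n) = - \frac{8 \cdot 4^{n}}{3} + \frac{8 \cdot 7^{n}}{3}.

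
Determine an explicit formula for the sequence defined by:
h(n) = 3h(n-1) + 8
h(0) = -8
First-order linear non-homogeneous.
Homogeneous solution: h_h(n) = A·(3)^n.
Try constant particular solution h_p = K: K = 3K + 8 ⇒ K = -4.
General: h(n) = A·(3)^n - 4.
Apply h(0) = -8: A - 4 = -8 ⇒ A = -4.
So h(n) = - 4 \cdot 3^{n} - 4.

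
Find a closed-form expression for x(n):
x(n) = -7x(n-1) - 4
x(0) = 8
First-order linear non-homogeneous.
Homogeneous solution: x_h(n) = A·(-7)^n.
Try constant particular solution x_p = K: K = -7K - 4 ⇒ K = - \frac{1}{2}.
General: x(n) = A·(-7)^n - \frac{1}{2}.
Apply x(0) = 8: A - \frac{1}{2} = 8 ⇒ A = \frac{17}{2}.
So x(n) = \frac{17 \left(-7\right)^{n}}{2} - \frac{1}{2}.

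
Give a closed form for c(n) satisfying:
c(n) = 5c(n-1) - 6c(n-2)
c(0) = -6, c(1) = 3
Characteristic equation: x² - 5x + 6 = 0, which factors as (x - (3))(x - (2)) = 0.
Roots r₁ = 3, r₂ = 2 (distinct).
General solution: c(n) = A·(3)^n + B·(2)^n.
From c(0) = -6: A + B = -6.
From c(1) = 3: 3A + 2B = 3.
Solving: A = 15, B = -21.
So c(n) = - 21 \cdot 2^{n} + 15 \cdot 3^{n}.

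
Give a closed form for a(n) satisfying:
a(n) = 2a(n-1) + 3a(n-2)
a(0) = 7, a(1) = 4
Characteristic equation: x² - 2x - 3 = 0, which factors as (x - (-1))(x - (3)) = 0.
Roots r₁ = -1, r₂ = 3 (distinct).
General solution: a(n) = A·(-1)^n + B·(3)^n.
From a(0) = 7: A + B = 7.
From a(1) = 4: -A + 3B = 4.
Solving: A = \frac{17}{4}, B = \frac{11}{4}.
So a(n) = \frac{17 \left(-1\right)^{n}}{4} + \frac{11 \cdot 3^{n}}{4}.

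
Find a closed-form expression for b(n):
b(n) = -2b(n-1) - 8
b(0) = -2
First-order linear non-homogeneous.
Homogeneous solution: b_h(n) = A·(-2)^n.
Try constant particular solution b_p = K: K = -2K - 8 ⇒ K = - \frac{8}{3}.
General: b(n) = A·(-2)^n - \frac{8}{3}.
Apply b(0) = -2: A - \frac{8}{3} = -2 ⇒ A = \frac{2}{3}.
So b(n) = \frac{2 \left(-2\right)^{n}}{3} - \frac{8}{3}.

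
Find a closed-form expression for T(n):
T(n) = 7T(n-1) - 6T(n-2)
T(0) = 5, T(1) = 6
Characteristic equation: x² - 7x + 6 = 0, which factors as (x - (6))(x - (1)) = 0.
Roots r₁ = 6, r₂ = 1 (distinct).
General solution: T(n) = A·(6)^n + B·(1)^n.
From T(0) = 5: A + B = 5.
From T(1) = 6: 6A + B = 6.
Solving: A = \frac{1}{5}, B = \frac{24}{5}.
So T(n) = \frac{6^{n}}{5} + \frac{24}{5}.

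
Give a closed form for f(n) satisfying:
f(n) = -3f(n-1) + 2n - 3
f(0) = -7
First-order linear with linear forcing.
Homogeneous solution: f_h(n) = A·(-3)^n.
Try particular f_p(n) = pn + q. Substituting:
  pn + q = -3(p(n-1) + q) + 2n - 3.
Matching the n-coefficient: p = -3p + 2 ⇒ p = \frac{1}{2}.
Matching constants: q = 3p - 3q - 3 ⇒ q = - \frac{3}{8}.
General: f(n) = A·(-3)^n + \frac{n}{2} - \frac{3}{8}.
Apply f(0) = -7: A - \frac{3}{8} = -7 ⇒ A = - \frac{53}{8}.
So f(n) = - \frac{53 \left(-3\right)^{n}}{8} + \frac{n}{2} - \frac{3}{8}.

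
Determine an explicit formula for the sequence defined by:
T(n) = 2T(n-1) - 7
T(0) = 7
First-order linear non-homogeneous.
Homogeneous solution: T_h(n) = A·(2)^n.
Try constant particular solution T_p = K: K = 2K - 7 ⇒ K = 7.
General: T(n) = A·(2)^n + 7.
Apply T(0) = 7: A + 7 = 7 ⇒ A = 0.
So T(n) = 7.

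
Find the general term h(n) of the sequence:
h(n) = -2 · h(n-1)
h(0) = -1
Pure geometric recurrence with ratio -2.
By induction h(n) = h(0) · (-2)^n = - \left(-2\right)^{n}.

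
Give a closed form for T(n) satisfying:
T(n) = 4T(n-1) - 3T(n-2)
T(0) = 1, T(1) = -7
Characteristic equation: x² - 4x + 3 = 0, which factors as (x - (3))(x - (1)) = 0.
Roots r₁ = 3, r₂ = 1 (distinct).
General solution: T(n) = A·(3)^n + B·(1)^n.
From T(0) = 1: A + B = 1.
From T(1) = -7: 3A + B = -7.
Solving: A = -4, B = 5.
So T(n) = 5 - 4 \cdot 3^{n}.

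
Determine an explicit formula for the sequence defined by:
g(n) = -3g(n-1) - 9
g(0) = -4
First-order linear non-homogeneous.
Homogeneous solution: g_h(n) = A·(-3)^n.
Try constant particular solution g_p = K: K = -3K - 9 ⇒ K = - \frac{9}{4}.
General: g(n) = A·(-3)^n - \frac{9}{4}.
Apply g(0) = -4: A - \frac{9}{4} = -4 ⇒ A = - \frac{7}{4}.
So g(n) = - \frac{7 \left(-3\right)^{n}}{4} - \frac{9}{4}.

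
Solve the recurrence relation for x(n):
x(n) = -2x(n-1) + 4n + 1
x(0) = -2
First-order linear with linear forcing.
Homogeneous solution: x_h(n) = A·(-2)^n.
Try particular x_p(n) = pn + q. Substituting:
  pn + q = -2(p(n-1) + q) + 4n + 1.
Matching the n-coefficient: p = -2p + 4 ⇒ p = \frac{4}{3}.
Matching constants: q = 2p - 2q + 1 ⇒ q = \frac{11}{9}.
General: x(n) = A·(-2)^n + \frac{4 n}{3} + \frac{11}{9}.
Apply x(0) = -2: A + \frac{11}{9} = -2 ⇒ A = - \frac{29}{9}.
So x(n) = - \frac{29 \left(-2\right)^{n}}{9} + \frac{4 n}{3} + \frac{11}{9}.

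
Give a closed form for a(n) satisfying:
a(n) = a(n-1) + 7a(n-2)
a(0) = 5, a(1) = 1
Characteristic equation: x² - x - 7 = 0.
Discriminant Δ = (1)² + 4·(7) = 29.
Roots r₁,₂ = (1 ± √29)/2, so r₁ = \frac{1}{2} + \frac{\sqrt{29}}{2}, r₂ = \frac{1}{2} - \frac{\sqrt{29}}{2}.
General solution: a(n) = A·r₁^n + B·r₂^n.
From the initial conditions, A + B = 5 and r₁A + r₂B = 1.
Since r₁ - r₂ = √29: A = (1 - (5)r₂)/√29 = \frac{5}{2} - \frac{3 \sqrt{29}}{58}, and B = 5 - A = \frac{3 \sqrt{29}}{58} + \frac{5}{2}.
So a(n) = \left(\frac{5}{2} - \frac{3 \sqrt{29}}{58}\right)\left(\frac{1}{2} + \frac{\sqrt{29}}{2}\right)^n + \left(\frac{3 \sqrt{29}}{58} + \frac{5}{2}\right)\left(\frac{1}{2} - \frac{\sqrt{29}}{2}\right)^n.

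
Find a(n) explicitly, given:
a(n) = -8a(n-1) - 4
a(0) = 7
First-order linear non-homogeneous.
Homogeneous solution: a_h(n) = A·(-8)^n.
Try constant particular solution a_p = K: K = -8K - 4 ⇒ K = - \frac{4}{9}.
General: a(n) = A·(-8)^n - \frac{4}{9}.
Apply a(0) = 7: A - \frac{4}{9} = 7 ⇒ A = \frac{67}{9}.
So a(n) = \frac{67 \left(-8\right)^{n}}{9} - \frac{4}{9}.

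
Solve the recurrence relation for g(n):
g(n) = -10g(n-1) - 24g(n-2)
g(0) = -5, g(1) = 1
Characteristic equation: x² + 10x + 24 = 0, which factors as (x - (-4))(x - (-6)) = 0.
Roots r₁ = -4, r₂ = -6 (distinct).
General solution: g(n) = A·(-4)^n + B·(-6)^n.
From g(0) = -5: A + B = -5.
From g(1) = 1: -4A - 6B = 1.
Solving: A = - \frac{29}{2}, B = \frac{19}{2}.
So g(n) = - \frac{29 \left(-4\right)^{n}}{2} + \frac{19 \left(-6\right)^{n}}{2}.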